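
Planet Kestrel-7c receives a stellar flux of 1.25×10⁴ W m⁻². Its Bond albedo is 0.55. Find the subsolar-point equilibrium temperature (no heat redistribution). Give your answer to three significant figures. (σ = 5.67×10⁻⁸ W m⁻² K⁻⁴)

T_ss ≈ 561 K

At the subsolar point the surface absorbs S(1−A) and emits σT⁴ per unit area — no factor of 4, since only the local patch is in balance.
T = [1.25×10⁴ × 0.45 / 5.67×10⁻⁸]^(1/4) = (9.92×10¹⁰)^(1/4) = 561 K.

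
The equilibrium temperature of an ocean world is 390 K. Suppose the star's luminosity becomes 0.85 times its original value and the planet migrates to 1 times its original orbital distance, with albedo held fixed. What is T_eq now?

T_eq ∝ L^(1/4) · d^(−1/2).
T′ = 390 × 0.85^(1/4) / 1^(1/2) = 374 K.

T_eq ≈ 374 K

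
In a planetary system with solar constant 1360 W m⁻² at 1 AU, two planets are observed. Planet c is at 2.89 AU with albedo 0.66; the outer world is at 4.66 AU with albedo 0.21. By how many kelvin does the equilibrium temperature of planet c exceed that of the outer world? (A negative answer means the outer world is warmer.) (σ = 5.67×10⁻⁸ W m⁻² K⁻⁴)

T_eq = [S₀(1−A)/(4σd²)]^(1/4), so T ∝ (1−A)^(1/4) / √d.
T₁ = [1360×0.34/(4×5.67×10⁻⁸×2.89²)]^(1/4) = 125.00 K.
T₂ = [1360×0.79/(4×5.67×10⁻⁸×4.66²)]^(1/4) = 121.53 K.

ΔT ≈ 3.5 K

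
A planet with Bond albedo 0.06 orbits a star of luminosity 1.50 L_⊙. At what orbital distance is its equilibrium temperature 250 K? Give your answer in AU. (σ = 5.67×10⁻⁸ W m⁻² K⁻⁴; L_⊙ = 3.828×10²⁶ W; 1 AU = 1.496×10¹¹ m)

d ≈ 1.47 AU

L = 1.50 × 3.828×10²⁶ = 5.74×10²⁶ W.
From T_eq⁴ = L(1−A)/(16πσd²): d = √[L(1−A)/(16πσT_eq⁴)].
d = √[5.74×10²⁶ × 0.94 / (16π × 5.67×10⁻⁸ × (250)⁴)] = 2.20×10¹¹ m = 1.47 AU.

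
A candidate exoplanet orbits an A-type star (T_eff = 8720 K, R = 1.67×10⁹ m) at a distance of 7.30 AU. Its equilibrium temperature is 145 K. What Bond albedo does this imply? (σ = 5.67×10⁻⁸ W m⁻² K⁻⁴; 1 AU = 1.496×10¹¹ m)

A ≈ 0.87

d = 7.30 AU = 1.09×10¹² m.
L = 4πR_⋆²σT_⋆⁴ = 4π(1.67×10⁹)² × 5.67×10⁻⁸ × (8720)⁴ = 1.15×10²⁸ W.
S = L/(4πd²) = 767 W m⁻².
From T_eq⁴ = S(1−A)/(4σ): 1−A = 4σT_eq⁴/S.
1−A = 4 × 5.67×10⁻⁸ × (145)⁴ / 767 = 0.131.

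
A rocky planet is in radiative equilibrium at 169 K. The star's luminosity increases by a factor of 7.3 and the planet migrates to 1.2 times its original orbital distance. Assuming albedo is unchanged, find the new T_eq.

T_eq ≈ 254 K

T_eq ∝ L^(1/4) · d^(−1/2).
T′ = 169 × 7.3^(1/4) / 1.2^(1/2) = 254 K.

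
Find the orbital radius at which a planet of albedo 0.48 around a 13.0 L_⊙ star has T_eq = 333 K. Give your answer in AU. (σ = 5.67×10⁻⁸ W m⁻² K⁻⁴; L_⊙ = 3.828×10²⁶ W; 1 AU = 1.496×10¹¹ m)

L = 13.0 × 3.828×10²⁶ = 4.98×10²⁷ W.
From T_eq⁴ = L(1−A)/(16πσd²): d = √[L(1−A)/(16πσT_eq⁴)].
d = √[4.98×10²⁷ × 0.52 / (16π × 5.67×10⁻⁸ × (333)⁴)] = 2.72×10¹¹ m = 1.82 AU.

d ≈ 1.82 AU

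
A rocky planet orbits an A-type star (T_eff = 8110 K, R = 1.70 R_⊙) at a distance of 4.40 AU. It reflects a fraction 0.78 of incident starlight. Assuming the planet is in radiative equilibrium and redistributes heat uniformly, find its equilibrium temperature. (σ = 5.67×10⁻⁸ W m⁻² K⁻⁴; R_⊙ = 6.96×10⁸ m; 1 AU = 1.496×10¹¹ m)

T_eq ≈ 167 K

R_⋆ = 1.70 × 6.96×10⁸ = 1.18×10⁹ m.
d = 4.40 AU = 6.58×10¹¹ m.
L = 4πR_⋆²σT_⋆⁴ = 4π(1.18×10⁹)² × 5.67×10⁻⁸ × (8110)⁴ = 4.32×10²⁷ W.
S = L/(4πd²) = 793 W m⁻².
Energy balance: absorbed = emitted ⇒ πR²·S(1−A) = 4πR²·σT_eq⁴, so T_eq⁴ = S(1−A)/(4σ).
T_eq = [793 × 0.22 / (4 × 5.67×10⁻⁸)]^(1/4) = (7.69×10⁸)^(1/4) = 167 K.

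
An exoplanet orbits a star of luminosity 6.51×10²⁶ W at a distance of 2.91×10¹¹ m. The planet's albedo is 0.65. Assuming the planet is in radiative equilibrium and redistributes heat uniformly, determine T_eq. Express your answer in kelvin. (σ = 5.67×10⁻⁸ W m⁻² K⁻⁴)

Flux: S = L/(4πd²) = 6.51×10²⁶/(4π×(2.91×10¹¹)²) = 612 W m⁻².
Energy balance: absorbed = emitted ⇒ πR²·S(1−A) = 4πR²·σT_eq⁴, so T_eq⁴ = S(1−A)/(4σ).
T_eq = [612 × 0.35 / (4 × 5.67×10⁻⁸)]^(1/4) = (9.44×10⁸)^(1/4) = 175 K.

T_eq ≈ 175 K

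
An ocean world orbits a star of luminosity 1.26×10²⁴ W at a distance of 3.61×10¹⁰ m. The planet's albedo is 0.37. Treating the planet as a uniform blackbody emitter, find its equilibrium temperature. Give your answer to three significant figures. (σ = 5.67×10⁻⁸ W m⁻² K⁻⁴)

T_eq ≈ 121 K

Flux: S = L/(4πd²) = 1.26×10²⁴/(4π×(3.61×10¹⁰)²) = 76.9 W m⁻².
Energy balance: absorbed = emitted ⇒ πR²·S(1−A) = 4πR²·σT_eq⁴, so T_eq⁴ = S(1−A)/(4σ).
T_eq = [76.9 × 0.63 / (4 × 5.67×10⁻⁸)]^(1/4) = (2.14×10⁸)^(1/4) = 121 K.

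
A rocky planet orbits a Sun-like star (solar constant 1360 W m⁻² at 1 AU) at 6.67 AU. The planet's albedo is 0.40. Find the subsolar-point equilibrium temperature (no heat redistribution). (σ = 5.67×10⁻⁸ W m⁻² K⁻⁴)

Flux at 6.67 AU: S = 1360/6.67² = 30.6 W m⁻².
At the subsolar point the surface absorbs S(1−A) and emits σT⁴ per unit area — no factor of 4, since only the local patch is in balance.
T = [30.6 × 0.60 / 5.67×10⁻⁸]^(1/4) = (3.23×10⁸)^(1/4) = 134 K.

T_ss ≈ 134 K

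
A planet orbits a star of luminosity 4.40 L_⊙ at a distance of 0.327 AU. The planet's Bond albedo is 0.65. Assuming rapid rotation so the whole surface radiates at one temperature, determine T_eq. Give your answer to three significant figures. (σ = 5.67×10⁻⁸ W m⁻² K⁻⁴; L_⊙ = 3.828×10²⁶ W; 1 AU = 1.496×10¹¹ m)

d = 0.327 AU = 4.89×10¹⁰ m.
L = 4.40 × 3.828×10²⁶ = 1.68×10²⁷ W.
Flux: S = L/(4πd²) = 1.68×10²⁷/(4π×(4.89×10¹⁰)²) = 5.60×10⁴ W m⁻².
Energy balance: absorbed = emitted ⇒ πR²·S(1−A) = 4πR²·σT_eq⁴, so T_eq⁴ = S(1−A)/(4σ).
T_eq = [5.60×10⁴ × 0.35 / (4 × 5.67×10⁻⁸)]^(1/4) = (8.64×10¹⁰)^(1/4) = 542 K.

T_eq ≈ 542 K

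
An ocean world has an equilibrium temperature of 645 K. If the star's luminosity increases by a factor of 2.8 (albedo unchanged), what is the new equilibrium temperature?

T_eq ≈ 834 K

T_eq ∝ L^(1/4) · d^(−1/2).
T′ = 645 × 2.8^(1/4) = 834 K.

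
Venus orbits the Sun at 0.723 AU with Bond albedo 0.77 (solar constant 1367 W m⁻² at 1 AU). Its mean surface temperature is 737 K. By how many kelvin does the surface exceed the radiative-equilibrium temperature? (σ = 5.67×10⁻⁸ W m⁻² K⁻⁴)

S = 1367/0.723² = 2615 W m⁻².
T_eq = [S(1−A)/(4σ)]^(1/4) = [2615×0.23/(4×5.67×10⁻⁸)]^(1/4) = 226.9 K.
ΔT = T_surf − T_eq = 737 − 226.9.

ΔT ≈ 510.1 K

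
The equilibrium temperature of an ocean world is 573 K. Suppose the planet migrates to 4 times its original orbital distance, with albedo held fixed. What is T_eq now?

T_eq ≈ 286 K

T_eq ∝ L^(1/4) · d^(−1/2).
T′ = 573 / 4^(1/2) = 286 K.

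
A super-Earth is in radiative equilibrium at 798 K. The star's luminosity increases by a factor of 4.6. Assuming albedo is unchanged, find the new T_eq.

T_eq ∝ L^(1/4) · d^(−1/2).
T′ = 798 × 4.6^(1/4) = 1170 K.

T_eq ≈ 1170 K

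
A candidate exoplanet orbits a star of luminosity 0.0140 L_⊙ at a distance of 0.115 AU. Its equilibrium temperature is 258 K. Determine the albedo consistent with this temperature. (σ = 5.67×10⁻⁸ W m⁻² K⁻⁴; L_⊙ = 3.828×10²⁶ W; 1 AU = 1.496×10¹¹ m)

A ≈ 0.30

d = 0.115 AU = 1.72×10¹⁰ m.
L = 0.0140 × 3.828×10²⁶ = 5.36×10²⁴ W.
Flux: S = L/(4πd²) = 5.36×10²⁴/(4π×(1.72×10¹⁰)²) = 1440 W m⁻².
From T_eq⁴ = S(1−A)/(4σ): 1−A = 4σT_eq⁴/S.
1−A = 4 × 5.67×10⁻⁸ × (258)⁴ / 1440 = 0.697.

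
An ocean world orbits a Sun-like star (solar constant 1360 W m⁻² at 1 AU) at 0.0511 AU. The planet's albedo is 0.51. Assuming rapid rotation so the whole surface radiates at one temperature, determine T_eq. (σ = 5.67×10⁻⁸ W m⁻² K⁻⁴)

Flux at 0.0511 AU: S = 1360/0.0511² = 5.21×10⁵ W m⁻².
Energy balance: absorbed = emitted ⇒ πR²·S(1−A) = 4πR²·σT_eq⁴, so T_eq⁴ = S(1−A)/(4σ).
T_eq = [5.21×10⁵ × 0.49 / (4 × 5.67×10⁻⁸)]^(1/4) = (1.13×10¹²)^(1/4) = 1030 K.

T_eq ≈ 1030 K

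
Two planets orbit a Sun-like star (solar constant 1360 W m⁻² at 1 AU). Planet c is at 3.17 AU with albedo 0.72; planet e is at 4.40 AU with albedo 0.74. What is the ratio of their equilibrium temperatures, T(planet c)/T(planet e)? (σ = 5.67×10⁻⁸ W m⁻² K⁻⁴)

T_eq = [S₀(1−A)/(4σd²)]^(1/4), so T ∝ (1−A)^(1/4) / √d.
T₁ = [1360×0.28/(4×5.67×10⁻⁸×3.17²)]^(1/4) = 113.69 K.
T₂ = [1360×0.26/(4×5.67×10⁻⁸×4.40²)]^(1/4) = 94.73 K.

T₁/T₂ ≈ 1.200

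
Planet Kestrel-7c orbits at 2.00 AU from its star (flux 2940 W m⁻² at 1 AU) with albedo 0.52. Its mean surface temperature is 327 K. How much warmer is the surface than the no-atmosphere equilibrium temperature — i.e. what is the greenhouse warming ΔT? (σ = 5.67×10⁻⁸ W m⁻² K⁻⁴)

ΔT ≈ 128.4 K

S = 2940/2.00² = 735.0 W m⁻².
T_eq = [S(1−A)/(4σ)]^(1/4) = [735.0×0.48/(4×5.67×10⁻⁸)]^(1/4) = 198.6 K.
ΔT = T_surf − T_eq = 327 − 198.6.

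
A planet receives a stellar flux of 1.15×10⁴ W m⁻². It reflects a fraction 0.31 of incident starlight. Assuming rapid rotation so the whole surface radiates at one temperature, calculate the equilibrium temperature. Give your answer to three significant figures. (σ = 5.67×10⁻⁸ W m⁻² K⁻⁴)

T_eq ≈ 432 K

Energy balance: absorbed = emitted ⇒ πR²·S(1−A) = 4πR²·σT_eq⁴, so T_eq⁴ = S(1−A)/(4σ).
T_eq = [1.15×10⁴ × 0.69 / (4 × 5.67×10⁻⁸)]^(1/4) = (3.50×10¹⁰)^(1/4) = 432 K.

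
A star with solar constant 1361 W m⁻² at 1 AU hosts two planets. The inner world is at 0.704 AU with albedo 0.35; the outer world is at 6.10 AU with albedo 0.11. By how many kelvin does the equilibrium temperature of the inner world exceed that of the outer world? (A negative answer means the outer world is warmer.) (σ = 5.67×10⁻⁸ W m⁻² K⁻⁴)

ΔT ≈ 188.4 K

T_eq = [S₀(1−A)/(4σd²)]^(1/4), so T ∝ (1−A)^(1/4) / √d.
T₁ = [1361×0.65/(4×5.67×10⁻⁸×0.704²)]^(1/4) = 297.85 K.
T₂ = [1361×0.89/(4×5.67×10⁻⁸×6.10²)]^(1/4) = 109.46 K.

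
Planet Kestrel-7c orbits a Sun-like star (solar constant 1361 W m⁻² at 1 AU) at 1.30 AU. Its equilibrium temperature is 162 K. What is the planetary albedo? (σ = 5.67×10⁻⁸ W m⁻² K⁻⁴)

A ≈ 0.81

Flux at 1.30 AU: S = 1361/1.30² = 805 W m⁻².
From T_eq⁴ = S(1−A)/(4σ): 1−A = 4σT_eq⁴/S.
1−A = 4 × 5.67×10⁻⁸ × (162)⁴ / 805 = 0.194.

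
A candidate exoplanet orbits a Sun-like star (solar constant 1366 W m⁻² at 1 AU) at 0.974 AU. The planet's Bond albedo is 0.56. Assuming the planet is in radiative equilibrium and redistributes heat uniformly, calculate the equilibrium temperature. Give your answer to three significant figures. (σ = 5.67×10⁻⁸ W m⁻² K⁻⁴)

Flux at 0.974 AU: S = 1366/0.974² = 1440 W m⁻².
Energy balance: absorbed = emitted ⇒ πR²·S(1−A) = 4πR²·σT_eq⁴, so T_eq⁴ = S(1−A)/(4σ).
T_eq = [1440 × 0.44 / (4 × 5.67×10⁻⁸)]^(1/4) = (2.79×10⁹)^(1/4) = 230 K.

T_eq ≈ 230 K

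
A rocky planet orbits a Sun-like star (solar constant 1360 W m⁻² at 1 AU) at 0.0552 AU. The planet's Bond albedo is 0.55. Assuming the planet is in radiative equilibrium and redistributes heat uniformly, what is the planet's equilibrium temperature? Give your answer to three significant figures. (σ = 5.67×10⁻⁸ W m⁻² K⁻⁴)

T_eq ≈ 970 K

Flux at 0.0552 AU: S = 1360/0.0552² = 4.46×10⁵ W m⁻².
Energy balance: absorbed = emitted ⇒ πR²·S(1−A) = 4πR²·σT_eq⁴, so T_eq⁴ = S(1−A)/(4σ).
T_eq = [4.46×10⁵ × 0.45 / (4 × 5.67×10⁻⁸)]^(1/4) = (8.86×10¹¹)^(1/4) = 970 K.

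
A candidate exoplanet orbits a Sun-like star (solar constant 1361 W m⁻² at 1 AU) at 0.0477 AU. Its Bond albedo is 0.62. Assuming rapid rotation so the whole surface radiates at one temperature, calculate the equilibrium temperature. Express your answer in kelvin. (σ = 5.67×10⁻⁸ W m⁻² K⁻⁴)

Flux at 0.0477 AU: S = 1361/0.0477² = 5.98×10⁵ W m⁻².
Energy balance: absorbed = emitted ⇒ πR²·S(1−A) = 4πR²·σT_eq⁴, so T_eq⁴ = S(1−A)/(4σ).
T_eq = [5.98×10⁵ × 0.38 / (4 × 5.67×10⁻⁸)]^(1/4) = (1.00×10¹²)^(1/4) = 1000 K.

T_eq ≈ 1000 K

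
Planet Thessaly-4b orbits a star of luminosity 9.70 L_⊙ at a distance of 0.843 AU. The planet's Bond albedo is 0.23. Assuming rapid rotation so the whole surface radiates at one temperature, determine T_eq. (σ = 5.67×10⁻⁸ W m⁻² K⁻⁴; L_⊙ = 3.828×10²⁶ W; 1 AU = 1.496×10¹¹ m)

d = 0.843 AU = 1.26×10¹¹ m.
L = 9.70 × 3.828×10²⁶ = 3.71×10²⁷ W.
Flux: S = L/(4πd²) = 3.71×10²⁷/(4π×(1.26×10¹¹)²) = 1.86×10⁴ W m⁻².
Energy balance: absorbed = emitted ⇒ πR²·S(1−A) = 4πR²·σT_eq⁴, so T_eq⁴ = S(1−A)/(4σ).
T_eq = [1.86×10⁴ × 0.77 / (4 × 5.67×10⁻⁸)]^(1/4) = (6.31×10¹⁰)^(1/4) = 501 K.

T_eq ≈ 501 K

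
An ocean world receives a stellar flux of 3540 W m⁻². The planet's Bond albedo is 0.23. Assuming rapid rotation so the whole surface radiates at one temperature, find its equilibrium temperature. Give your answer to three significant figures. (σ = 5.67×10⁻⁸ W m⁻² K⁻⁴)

T_eq ≈ 331 K

Energy balance: absorbed = emitted ⇒ πR²·S(1−A) = 4πR²·σT_eq⁴, so T_eq⁴ = S(1−A)/(4σ).
T_eq = [3540 × 0.77 / (4 × 5.67×10⁻⁸)]^(1/4) = (1.20×10¹⁰)^(1/4) = 331 K.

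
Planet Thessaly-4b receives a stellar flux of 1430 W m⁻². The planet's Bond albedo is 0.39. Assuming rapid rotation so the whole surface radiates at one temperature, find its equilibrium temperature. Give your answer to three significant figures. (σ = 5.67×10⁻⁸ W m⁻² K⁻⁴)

Energy balance: absorbed = emitted ⇒ πR²·S(1−A) = 4πR²·σT_eq⁴, so T_eq⁴ = S(1−A)/(4σ).
T_eq = [1430 × 0.61 / (4 × 5.67×10⁻⁸)]^(1/4) = (3.85×10⁹)^(1/4) = 249 K.

T_eq ≈ 249 K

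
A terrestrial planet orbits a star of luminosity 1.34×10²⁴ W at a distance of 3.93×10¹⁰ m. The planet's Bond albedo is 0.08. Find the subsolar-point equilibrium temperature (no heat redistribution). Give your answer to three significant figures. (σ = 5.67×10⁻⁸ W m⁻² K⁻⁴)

Flux: S = L/(4πd²) = 1.34×10²⁴/(4π×(3.93×10¹⁰)²) = 69.0 W m⁻².
At the subsolar point the surface absorbs S(1−A) and emits σT⁴ per unit area — no factor of 4, since only the local patch is in balance.
T = [69.0 × 0.92 / 5.67×10⁻⁸]^(1/4) = (1.12×10⁹)^(1/4) = 183 K.

T_ss ≈ 183 K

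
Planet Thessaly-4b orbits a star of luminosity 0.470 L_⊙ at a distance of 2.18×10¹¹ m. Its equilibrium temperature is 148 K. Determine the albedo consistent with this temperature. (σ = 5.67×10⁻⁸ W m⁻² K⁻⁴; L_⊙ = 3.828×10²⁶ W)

L = 0.470 × 3.828×10²⁶ = 1.80×10²⁶ W.
Flux: S = L/(4πd²) = 1.80×10²⁶/(4π×(2.18×10¹¹)²) = 301 W m⁻².
From T_eq⁴ = S(1−A)/(4σ): 1−A = 4σT_eq⁴/S.
1−A = 4 × 5.67×10⁻⁸ × (148)⁴ / 301 = 0.361.

A ≈ 0.64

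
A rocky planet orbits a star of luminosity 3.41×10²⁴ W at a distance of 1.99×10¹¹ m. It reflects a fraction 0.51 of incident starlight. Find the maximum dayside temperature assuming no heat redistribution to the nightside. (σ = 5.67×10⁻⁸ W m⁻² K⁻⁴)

Flux: S = L/(4πd²) = 3.41×10²⁴/(4π×(1.99×10¹¹)²) = 6.85 W m⁻².
With no redistribution each surface element balances locally: S(1−A) = σT⁴.
T = [6.85 × 0.49 / 5.67×10⁻⁸]^(1/4) = (5.92×10⁷)^(1/4) = 87.7 K.

T_ss ≈ 87.7 K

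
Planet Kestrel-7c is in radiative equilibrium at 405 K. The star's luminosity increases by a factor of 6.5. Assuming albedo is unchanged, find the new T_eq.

T_eq ∝ L^(1/4) · d^(−1/2).
T′ = 405 × 6.5^(1/4) = 647 K.

T_eq ≈ 647 K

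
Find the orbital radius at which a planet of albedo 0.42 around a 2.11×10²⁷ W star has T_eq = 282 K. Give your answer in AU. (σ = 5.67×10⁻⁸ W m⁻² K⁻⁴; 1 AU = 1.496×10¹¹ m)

From T_eq⁴ = L(1−A)/(16πσd²): d = √[L(1−A)/(16πσT_eq⁴)].
d = √[2.11×10²⁷ × 0.58 / (16π × 5.67×10⁻⁸ × (282)⁴)] = 2.61×10¹¹ m = 1.74 AU.

d ≈ 1.74 AU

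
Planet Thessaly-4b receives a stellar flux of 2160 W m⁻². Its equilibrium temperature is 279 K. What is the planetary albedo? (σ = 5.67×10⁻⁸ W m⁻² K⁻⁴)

From T_eq⁴ = S(1−A)/(4σ): 1−A = 4σT_eq⁴/S.
1−A = 4 × 5.67×10⁻⁸ × (279)⁴ / 2160 = 0.636.

A ≈ 0.36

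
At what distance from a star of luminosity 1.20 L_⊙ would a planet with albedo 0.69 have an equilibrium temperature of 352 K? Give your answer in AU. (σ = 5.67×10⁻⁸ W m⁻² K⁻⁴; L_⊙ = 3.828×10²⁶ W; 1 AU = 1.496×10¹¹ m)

d ≈ 0.381 AU

L = 1.20 × 3.828×10²⁶ = 4.59×10²⁶ W.
From T_eq⁴ = L(1−A)/(16πσd²): d = √[L(1−A)/(16πσT_eq⁴)].
d = √[4.59×10²⁶ × 0.31 / (16π × 5.67×10⁻⁸ × (352)⁴)] = 5.70×10¹⁰ m = 0.381 AU.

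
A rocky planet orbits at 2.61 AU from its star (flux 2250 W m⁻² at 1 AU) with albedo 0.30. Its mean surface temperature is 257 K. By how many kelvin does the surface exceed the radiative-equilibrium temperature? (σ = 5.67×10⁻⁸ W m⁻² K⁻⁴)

ΔT ≈ 78.3 K

S = 2250/2.61² = 330.3 W m⁻².
T_eq = [S(1−A)/(4σ)]^(1/4) = [330.3×0.70/(4×5.67×10⁻⁸)]^(1/4) = 178.7 K.
ΔT = T_surf − T_eq = 257 − 178.7.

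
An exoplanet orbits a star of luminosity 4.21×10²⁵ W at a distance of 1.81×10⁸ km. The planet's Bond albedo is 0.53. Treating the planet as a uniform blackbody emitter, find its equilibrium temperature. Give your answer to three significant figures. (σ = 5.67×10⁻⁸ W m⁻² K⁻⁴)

T_eq ≈ 121 K

d = 1.81×10⁸ km = 1.81×10¹¹ m.
Flux: S = L/(4πd²) = 4.21×10²⁵/(4π×(1.81×10¹¹)²) = 102 W m⁻².
Energy balance: absorbed = emitted ⇒ πR²·S(1−A) = 4πR²·σT_eq⁴, so T_eq⁴ = S(1−A)/(4σ).
T_eq = [102 × 0.47 / (4 × 5.67×10⁻⁸)]^(1/4) = (2.12×10⁸)^(1/4) = 121 K.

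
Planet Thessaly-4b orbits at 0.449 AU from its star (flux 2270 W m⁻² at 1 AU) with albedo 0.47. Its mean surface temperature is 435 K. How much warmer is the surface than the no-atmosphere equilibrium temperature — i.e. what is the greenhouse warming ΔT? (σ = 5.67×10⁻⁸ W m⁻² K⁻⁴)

S = 2270/0.449² = 1.126×10⁴ W m⁻².
T_eq = [S(1−A)/(4σ)]^(1/4) = [1.126×10⁴×0.53/(4×5.67×10⁻⁸)]^(1/4) = 402.8 K.
ΔT = T_surf − T_eq = 435 − 402.8.

ΔT ≈ 32.2 K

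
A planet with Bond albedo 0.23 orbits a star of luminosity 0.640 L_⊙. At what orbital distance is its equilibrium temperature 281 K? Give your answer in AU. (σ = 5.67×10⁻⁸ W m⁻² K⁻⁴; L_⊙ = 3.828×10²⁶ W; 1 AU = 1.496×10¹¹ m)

d ≈ 0.689 AU

L = 0.640 × 3.828×10²⁶ = 2.45×10²⁶ W.
From T_eq⁴ = L(1−A)/(16πσd²): d = √[L(1−A)/(16πσT_eq⁴)].
d = √[2.45×10²⁶ × 0.77 / (16π × 5.67×10⁻⁸ × (281)⁴)] = 1.03×10¹¹ m = 0.689 AU.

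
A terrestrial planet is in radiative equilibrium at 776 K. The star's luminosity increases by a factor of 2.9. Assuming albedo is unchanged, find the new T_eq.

T_eq ≈ 1010 K

T_eq ∝ L^(1/4) · d^(−1/2).
T′ = 776 × 2.9^(1/4) = 1010 K.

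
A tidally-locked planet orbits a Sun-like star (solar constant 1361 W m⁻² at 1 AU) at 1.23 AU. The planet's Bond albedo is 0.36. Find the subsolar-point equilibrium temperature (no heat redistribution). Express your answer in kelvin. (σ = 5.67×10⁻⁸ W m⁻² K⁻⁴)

T_ss ≈ 317 K

Flux at 1.23 AU: S = 1361/1.23² = 900 W m⁻².
At the subsolar point the surface absorbs S(1−A) and emits σT⁴ per unit area — no factor of 4, since only the local patch is in balance.
T = [900 × 0.64 / 5.67×10⁻⁸]^(1/4) = (1.02×10¹⁰)^(1/4) = 317 K.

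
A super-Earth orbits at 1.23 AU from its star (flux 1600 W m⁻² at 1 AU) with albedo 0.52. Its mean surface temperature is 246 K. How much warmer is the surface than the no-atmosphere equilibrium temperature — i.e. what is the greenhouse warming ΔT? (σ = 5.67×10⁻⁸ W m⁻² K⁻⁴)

ΔT ≈ 28.5 K

S = 1600/1.23² = 1058 W m⁻².
T_eq = [S(1−A)/(4σ)]^(1/4) = [1058×0.48/(4×5.67×10⁻⁸)]^(1/4) = 217.5 K.
ΔT = T_surf − T_eq = 246 − 217.5.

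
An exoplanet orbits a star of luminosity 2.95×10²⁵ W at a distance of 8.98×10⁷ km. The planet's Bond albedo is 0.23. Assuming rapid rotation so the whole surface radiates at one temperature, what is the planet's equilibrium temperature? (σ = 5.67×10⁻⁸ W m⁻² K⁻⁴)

d = 8.98×10⁷ km = 8.98×10¹⁰ m.
Flux: S = L/(4πd²) = 2.95×10²⁵/(4π×(8.98×10¹⁰)²) = 291 W m⁻².
Energy balance: absorbed = emitted ⇒ πR²·S(1−A) = 4πR²·σT_eq⁴, so T_eq⁴ = S(1−A)/(4σ).
T_eq = [291 × 0.77 / (4 × 5.67×10⁻⁸)]^(1/4) = (9.88×10⁸)^(1/4) = 177 K.

T_eq ≈ 177 K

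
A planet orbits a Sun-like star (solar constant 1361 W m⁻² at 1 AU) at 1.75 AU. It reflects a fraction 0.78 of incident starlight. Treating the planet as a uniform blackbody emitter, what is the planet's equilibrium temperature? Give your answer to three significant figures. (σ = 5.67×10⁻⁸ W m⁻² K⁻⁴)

T_eq ≈ 144 K

Flux at 1.75 AU: S = 1361/1.75² = 444 W m⁻².
Energy balance: absorbed = emitted ⇒ πR²·S(1−A) = 4πR²·σT_eq⁴, so T_eq⁴ = S(1−A)/(4σ).
T_eq = [444 × 0.22 / (4 × 5.67×10⁻⁸)]^(1/4) = (4.31×10⁸)^(1/4) = 144 K.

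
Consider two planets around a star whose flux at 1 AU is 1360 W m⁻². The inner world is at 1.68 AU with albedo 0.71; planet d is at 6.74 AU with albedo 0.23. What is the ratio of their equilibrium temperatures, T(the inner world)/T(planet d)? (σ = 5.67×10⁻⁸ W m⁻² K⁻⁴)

T₁/T₂ ≈ 1.569

T_eq = [S₀(1−A)/(4σd²)]^(1/4), so T ∝ (1−A)^(1/4) / √d.
T₁ = [1360×0.29/(4×5.67×10⁻⁸×1.68²)]^(1/4) = 157.55 K.
T₂ = [1360×0.77/(4×5.67×10⁻⁸×6.74²)]^(1/4) = 100.41 K.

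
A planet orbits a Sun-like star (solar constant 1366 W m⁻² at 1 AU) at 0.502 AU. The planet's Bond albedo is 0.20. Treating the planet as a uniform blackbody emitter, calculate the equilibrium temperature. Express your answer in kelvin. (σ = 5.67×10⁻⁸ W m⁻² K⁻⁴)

Flux at 0.502 AU: S = 1366/0.502² = 5420 W m⁻².
Energy balance: absorbed = emitted ⇒ πR²·S(1−A) = 4πR²·σT_eq⁴, so T_eq⁴ = S(1−A)/(4σ).
T_eq = [5420 × 0.80 / (4 × 5.67×10⁻⁸)]^(1/4) = (1.91×10¹⁰)^(1/4) = 372 K.

T_eq ≈ 372 K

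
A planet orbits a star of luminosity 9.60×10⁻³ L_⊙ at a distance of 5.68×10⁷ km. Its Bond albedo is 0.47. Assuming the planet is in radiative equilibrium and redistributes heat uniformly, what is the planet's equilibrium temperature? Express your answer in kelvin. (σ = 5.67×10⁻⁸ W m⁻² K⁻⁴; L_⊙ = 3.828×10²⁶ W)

d = 5.68×10⁷ km = 5.68×10¹⁰ m.
L = 9.60×10⁻³ × 3.828×10²⁶ = 3.67×10²⁴ W.
Flux: S = L/(4πd²) = 3.67×10²⁴/(4π×(5.68×10¹⁰)²) = 90.6 W m⁻².
Energy balance: absorbed = emitted ⇒ πR²·S(1−A) = 4πR²·σT_eq⁴, so T_eq⁴ = S(1−A)/(4σ).
T_eq = [90.6 × 0.53 / (4 × 5.67×10⁻⁸)]^(1/4) = (2.12×10⁸)^(1/4) = 121 K.

T_eq ≈ 121 K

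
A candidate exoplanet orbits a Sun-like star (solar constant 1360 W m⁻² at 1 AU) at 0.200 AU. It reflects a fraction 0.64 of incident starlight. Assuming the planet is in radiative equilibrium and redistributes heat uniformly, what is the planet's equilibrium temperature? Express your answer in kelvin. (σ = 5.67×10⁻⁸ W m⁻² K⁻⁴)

T_eq ≈ 482 K

Flux at 0.200 AU: S = 1360/0.200² = 3.40×10⁴ W m⁻².
Energy balance: absorbed = emitted ⇒ πR²·S(1−A) = 4πR²·σT_eq⁴, so T_eq⁴ = S(1−A)/(4σ).
T_eq = [3.40×10⁴ × 0.36 / (4 × 5.67×10⁻⁸)]^(1/4) = (5.40×10¹⁰)^(1/4) = 482 K.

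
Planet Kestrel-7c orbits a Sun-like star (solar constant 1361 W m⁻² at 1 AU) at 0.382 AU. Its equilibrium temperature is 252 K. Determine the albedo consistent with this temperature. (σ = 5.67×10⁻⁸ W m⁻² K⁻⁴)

Flux at 0.382 AU: S = 1361/0.382² = 9330 W m⁻².
From T_eq⁴ = S(1−A)/(4σ): 1−A = 4σT_eq⁴/S.
1−A = 4 × 5.67×10⁻⁸ × (252)⁴ / 9330 = 0.098.

A ≈ 0.90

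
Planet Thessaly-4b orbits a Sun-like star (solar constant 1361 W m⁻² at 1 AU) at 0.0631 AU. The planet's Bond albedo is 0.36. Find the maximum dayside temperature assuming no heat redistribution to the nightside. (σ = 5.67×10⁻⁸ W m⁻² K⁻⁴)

T_ss ≈ 1400 K

Flux at 0.0631 AU: S = 1361/0.0631² = 3.42×10⁵ W m⁻².
With no redistribution each surface element balances locally: S(1−A) = σT⁴.
T = [3.42×10⁵ × 0.64 / 5.67×10⁻⁸]^(1/4) = (3.86×10¹²)^(1/4) = 1400 K.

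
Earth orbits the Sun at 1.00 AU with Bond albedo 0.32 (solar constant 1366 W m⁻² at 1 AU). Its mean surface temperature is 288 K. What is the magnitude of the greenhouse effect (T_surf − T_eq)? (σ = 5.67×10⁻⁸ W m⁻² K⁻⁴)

ΔT ≈ 35.0 K

S = 1366/1.00² = 1366 W m⁻².
T_eq = [S(1−A)/(4σ)]^(1/4) = [1366×0.68/(4×5.67×10⁻⁸)]^(1/4) = 253.0 K.
ΔT = T_surf − T_eq = 288 − 253.0.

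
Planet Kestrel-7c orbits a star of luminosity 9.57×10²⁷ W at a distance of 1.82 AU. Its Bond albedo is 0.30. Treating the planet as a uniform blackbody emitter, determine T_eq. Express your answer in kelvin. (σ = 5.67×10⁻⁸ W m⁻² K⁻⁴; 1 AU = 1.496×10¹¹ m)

d = 1.82 AU = 2.72×10¹¹ m.
Flux: S = L/(4πd²) = 9.57×10²⁷/(4π×(2.72×10¹¹)²) = 1.03×10⁴ W m⁻².
Energy balance: absorbed = emitted ⇒ πR²·S(1−A) = 4πR²·σT_eq⁴, so T_eq⁴ = S(1−A)/(4σ).
T_eq = [1.03×10⁴ × 0.70 / (4 × 5.67×10⁻⁸)]^(1/4) = (3.17×10¹⁰)^(1/4) = 422 K.

T_eq ≈ 422 K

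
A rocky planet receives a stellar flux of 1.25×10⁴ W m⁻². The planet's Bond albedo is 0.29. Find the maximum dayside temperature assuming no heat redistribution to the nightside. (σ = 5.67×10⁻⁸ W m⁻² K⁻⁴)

T_ss ≈ 629 K

With no redistribution each surface element balances locally: S(1−A) = σT⁴.
T = [1.25×10⁴ × 0.71 / 5.67×10⁻⁸]^(1/4) = (1.57×10¹¹)^(1/4) = 629 K.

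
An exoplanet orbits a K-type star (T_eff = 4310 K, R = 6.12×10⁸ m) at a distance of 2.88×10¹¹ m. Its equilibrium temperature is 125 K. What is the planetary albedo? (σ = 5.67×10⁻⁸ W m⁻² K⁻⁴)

L = 4πR_⋆²σT_⋆⁴ = 4π(6.12×10⁸)² × 5.67×10⁻⁸ × (4310)⁴ = 9.21×10²⁵ W.
S = L/(4πd²) = 88.4 W m⁻².
From T_eq⁴ = S(1−A)/(4σ): 1−A = 4σT_eq⁴/S.
1−A = 4 × 5.67×10⁻⁸ × (125)⁴ / 88.4 = 0.627.

A ≈ 0.37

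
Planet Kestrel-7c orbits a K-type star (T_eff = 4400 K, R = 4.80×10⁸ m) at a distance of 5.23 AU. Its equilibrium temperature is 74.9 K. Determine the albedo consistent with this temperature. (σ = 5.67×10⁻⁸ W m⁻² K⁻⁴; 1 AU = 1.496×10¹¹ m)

A ≈ 0.11

d = 5.23 AU = 7.82×10¹¹ m.
L = 4πR_⋆²σT_⋆⁴ = 4π(4.80×10⁸)² × 5.67×10⁻⁸ × (4400)⁴ = 6.15×10²⁵ W.
S = L/(4πd²) = 8.00 W m⁻².
From T_eq⁴ = S(1−A)/(4σ): 1−A = 4σT_eq⁴/S.
1−A = 4 × 5.67×10⁻⁸ × (74.9)⁴ / 8.00 = 0.892.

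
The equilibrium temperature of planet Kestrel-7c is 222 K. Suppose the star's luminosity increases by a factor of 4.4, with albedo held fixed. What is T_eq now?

T_eq ≈ 322 K

T_eq ∝ L^(1/4) · d^(−1/2).
T′ = 222 × 4.4^(1/4) = 322 K.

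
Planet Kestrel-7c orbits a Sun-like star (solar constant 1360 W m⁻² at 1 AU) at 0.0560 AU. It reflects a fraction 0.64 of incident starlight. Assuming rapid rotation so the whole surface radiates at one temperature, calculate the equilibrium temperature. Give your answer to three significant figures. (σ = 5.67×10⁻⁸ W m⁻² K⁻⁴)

Flux at 0.0560 AU: S = 1360/0.0560² = 4.34×10⁵ W m⁻².
Energy balance: absorbed = emitted ⇒ πR²·S(1−A) = 4πR²·σT_eq⁴, so T_eq⁴ = S(1−A)/(4σ).
T_eq = [4.34×10⁵ × 0.36 / (4 × 5.67×10⁻⁸)]^(1/4) = (6.88×10¹¹)^(1/4) = 911 K.

T_eq ≈ 911 K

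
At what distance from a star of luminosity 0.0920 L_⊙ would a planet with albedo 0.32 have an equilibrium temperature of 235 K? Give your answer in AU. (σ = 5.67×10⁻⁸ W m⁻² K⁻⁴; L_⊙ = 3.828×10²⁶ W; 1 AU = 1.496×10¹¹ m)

d ≈ 0.351 AU

L = 0.0920 × 3.828×10²⁶ = 3.52×10²⁵ W.
From T_eq⁴ = L(1−A)/(16πσd²): d = √[L(1−A)/(16πσT_eq⁴)].
d = √[3.52×10²⁵ × 0.68 / (16π × 5.67×10⁻⁸ × (235)⁴)] = 5.25×10¹⁰ m = 0.351 AU.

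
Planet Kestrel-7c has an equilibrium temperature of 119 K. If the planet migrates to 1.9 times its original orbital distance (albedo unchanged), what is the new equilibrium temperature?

T_eq ∝ L^(1/4) · d^(−1/2).
T′ = 119 / 1.9^(1/2) = 86.3 K.

T_eq ≈ 86.3 K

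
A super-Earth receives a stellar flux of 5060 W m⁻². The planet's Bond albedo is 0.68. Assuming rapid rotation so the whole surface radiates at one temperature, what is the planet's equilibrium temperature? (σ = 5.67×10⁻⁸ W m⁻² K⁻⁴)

T_eq ≈ 291 K

Energy balance: absorbed = emitted ⇒ πR²·S(1−A) = 4πR²·σT_eq⁴, so T_eq⁴ = S(1−A)/(4σ).
T_eq = [5060 × 0.32 / (4 × 5.67×10⁻⁸)]^(1/4) = (7.14×10⁹)^(1/4) = 291 K.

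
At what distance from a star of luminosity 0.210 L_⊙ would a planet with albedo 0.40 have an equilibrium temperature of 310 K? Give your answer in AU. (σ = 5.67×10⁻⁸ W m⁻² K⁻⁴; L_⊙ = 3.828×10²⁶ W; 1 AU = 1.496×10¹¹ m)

d ≈ 0.286 AU

L = 0.210 × 3.828×10²⁶ = 8.04×10²⁵ W.
From T_eq⁴ = L(1−A)/(16πσd²): d = √[L(1−A)/(16πσT_eq⁴)].
d = √[8.04×10²⁵ × 0.60 / (16π × 5.67×10⁻⁸ × (310)⁴)] = 4.28×10¹⁰ m = 0.286 AU.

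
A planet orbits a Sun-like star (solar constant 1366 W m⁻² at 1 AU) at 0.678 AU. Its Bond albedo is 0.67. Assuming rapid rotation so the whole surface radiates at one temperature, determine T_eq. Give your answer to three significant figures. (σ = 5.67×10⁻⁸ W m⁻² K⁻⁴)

Flux at 0.678 AU: S = 1366/0.678² = 2970 W m⁻².
Energy balance: absorbed = emitted ⇒ πR²·S(1−A) = 4πR²·σT_eq⁴, so T_eq⁴ = S(1−A)/(4σ).
T_eq = [2970 × 0.33 / (4 × 5.67×10⁻⁸)]^(1/4) = (4.32×10⁹)^(1/4) = 256 K.

T_eq ≈ 256 K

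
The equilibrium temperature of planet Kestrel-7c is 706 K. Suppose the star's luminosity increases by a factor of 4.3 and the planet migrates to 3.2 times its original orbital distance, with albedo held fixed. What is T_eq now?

T_eq ∝ L^(1/4) · d^(−1/2).
T′ = 706 × 4.3^(1/4) / 3.2^(1/2) = 568 K.

T_eq ≈ 568 K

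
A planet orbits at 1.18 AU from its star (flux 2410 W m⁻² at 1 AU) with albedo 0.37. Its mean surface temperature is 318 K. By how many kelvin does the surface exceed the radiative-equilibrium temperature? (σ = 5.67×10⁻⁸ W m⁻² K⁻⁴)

S = 2410/1.18² = 1731 W m⁻².
T_eq = [S(1−A)/(4σ)]^(1/4) = [1731×0.63/(4×5.67×10⁻⁸)]^(1/4) = 263.3 K.
ΔT = T_surf − T_eq = 318 − 263.3.

ΔT ≈ 54.7 K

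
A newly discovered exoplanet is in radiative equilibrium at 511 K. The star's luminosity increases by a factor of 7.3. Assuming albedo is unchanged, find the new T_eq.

T_eq ∝ L^(1/4) · d^(−1/2).
T′ = 511 × 7.3^(1/4) = 840 K.

T_eq ≈ 840 K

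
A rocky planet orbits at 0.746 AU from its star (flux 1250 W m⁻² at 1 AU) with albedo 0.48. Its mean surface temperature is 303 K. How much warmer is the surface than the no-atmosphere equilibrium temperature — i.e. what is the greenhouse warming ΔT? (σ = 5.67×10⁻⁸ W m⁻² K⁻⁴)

S = 1250/0.746² = 2246 W m⁻².
T_eq = [S(1−A)/(4σ)]^(1/4) = [2246×0.52/(4×5.67×10⁻⁸)]^(1/4) = 267.9 K.
ΔT = T_surf − T_eq = 303 − 267.9.

ΔT ≈ 35.1 K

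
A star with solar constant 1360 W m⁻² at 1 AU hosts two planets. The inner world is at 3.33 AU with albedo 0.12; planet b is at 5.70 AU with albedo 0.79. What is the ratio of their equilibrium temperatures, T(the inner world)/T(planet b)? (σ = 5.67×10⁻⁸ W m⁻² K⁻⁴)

T_eq = [S₀(1−A)/(4σd²)]^(1/4), so T ∝ (1−A)^(1/4) / √d.
T₁ = [1360×0.88/(4×5.67×10⁻⁸×3.33²)]^(1/4) = 147.70 K.
T₂ = [1360×0.21/(4×5.67×10⁻⁸×5.70²)]^(1/4) = 78.90 K.

T₁/T₂ ≈ 1.872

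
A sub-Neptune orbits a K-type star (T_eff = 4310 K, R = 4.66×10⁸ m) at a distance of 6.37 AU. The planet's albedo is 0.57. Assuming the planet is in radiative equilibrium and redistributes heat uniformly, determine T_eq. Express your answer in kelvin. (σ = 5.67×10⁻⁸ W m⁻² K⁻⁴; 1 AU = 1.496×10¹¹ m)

d = 6.37 AU = 9.53×10¹¹ m.
L = 4πR_⋆²σT_⋆⁴ = 4π(4.66×10⁸)² × 5.67×10⁻⁸ × (4310)⁴ = 5.34×10²⁵ W.
S = L/(4πd²) = 4.68 W m⁻².
Energy balance: absorbed = emitted ⇒ πR²·S(1−A) = 4πR²·σT_eq⁴, so T_eq⁴ = S(1−A)/(4σ).
T_eq = [4.68 × 0.43 / (4 × 5.67×10⁻⁸)]^(1/4) = (8.87×10⁶)^(1/4) = 54.6 K.

T_eq ≈ 54.6 K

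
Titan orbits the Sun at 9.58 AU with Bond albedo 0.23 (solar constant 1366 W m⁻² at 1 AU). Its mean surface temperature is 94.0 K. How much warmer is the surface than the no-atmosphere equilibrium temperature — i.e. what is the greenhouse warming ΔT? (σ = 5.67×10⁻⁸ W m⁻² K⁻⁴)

S = 1366/9.58² = 14.88 W m⁻².
T_eq = [S(1−A)/(4σ)]^(1/4) = [14.88×0.77/(4×5.67×10⁻⁸)]^(1/4) = 84.3 K.
ΔT = T_surf − T_eq = 94 − 84.3.

ΔT ≈ 9.7 K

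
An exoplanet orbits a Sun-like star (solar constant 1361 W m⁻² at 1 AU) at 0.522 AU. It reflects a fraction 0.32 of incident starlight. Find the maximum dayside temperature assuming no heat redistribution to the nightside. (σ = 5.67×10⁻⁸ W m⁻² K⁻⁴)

T_ss ≈ 495 K

Flux at 0.522 AU: S = 1361/0.522² = 4990 W m⁻².
With no redistribution each surface element balances locally: S(1−A) = σT⁴.
T = [4990 × 0.68 / 5.67×10⁻⁸]^(1/4) = (5.99×10¹⁰)^(1/4) = 495 K.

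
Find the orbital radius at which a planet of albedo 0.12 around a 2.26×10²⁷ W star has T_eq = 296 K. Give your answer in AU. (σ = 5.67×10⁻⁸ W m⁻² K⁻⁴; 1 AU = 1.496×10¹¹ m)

From T_eq⁴ = L(1−A)/(16πσd²): d = √[L(1−A)/(16πσT_eq⁴)].
d = √[2.26×10²⁷ × 0.88 / (16π × 5.67×10⁻⁸ × (296)⁴)] = 3.01×10¹¹ m = 2.02 AU.

d ≈ 2.02 AU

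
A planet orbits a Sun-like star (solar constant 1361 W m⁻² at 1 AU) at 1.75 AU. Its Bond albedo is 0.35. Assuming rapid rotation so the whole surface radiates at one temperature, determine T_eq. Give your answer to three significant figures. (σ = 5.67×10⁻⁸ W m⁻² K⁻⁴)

T_eq ≈ 189 K

Flux at 1.75 AU: S = 1361/1.75² = 444 W m⁻².
Energy balance: absorbed = emitted ⇒ πR²·S(1−A) = 4πR²·σT_eq⁴, so T_eq⁴ = S(1−A)/(4σ).
T_eq = [444 × 0.65 / (4 × 5.67×10⁻⁸)]^(1/4) = (1.27×10⁹)^(1/4) = 189 K.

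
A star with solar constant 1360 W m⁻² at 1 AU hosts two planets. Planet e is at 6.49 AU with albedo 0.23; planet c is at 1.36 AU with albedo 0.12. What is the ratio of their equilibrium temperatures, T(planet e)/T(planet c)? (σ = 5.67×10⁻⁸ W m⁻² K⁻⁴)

T_eq = [S₀(1−A)/(4σd²)]^(1/4), so T ∝ (1−A)^(1/4) / √d.
T₁ = [1360×0.77/(4×5.67×10⁻⁸×6.49²)]^(1/4) = 102.32 K.
T₂ = [1360×0.88/(4×5.67×10⁻⁸×1.36²)]^(1/4) = 231.11 K.

T₁/T₂ ≈ 0.443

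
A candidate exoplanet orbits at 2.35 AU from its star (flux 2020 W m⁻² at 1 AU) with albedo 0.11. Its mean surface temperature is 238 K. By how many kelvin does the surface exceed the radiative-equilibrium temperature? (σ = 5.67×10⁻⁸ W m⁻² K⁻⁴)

ΔT ≈ 43.4 K

S = 2020/2.35² = 365.8 W m⁻².
T_eq = [S(1−A)/(4σ)]^(1/4) = [365.8×0.89/(4×5.67×10⁻⁸)]^(1/4) = 194.6 K.
ΔT = T_surf − T_eq = 238 − 194.6.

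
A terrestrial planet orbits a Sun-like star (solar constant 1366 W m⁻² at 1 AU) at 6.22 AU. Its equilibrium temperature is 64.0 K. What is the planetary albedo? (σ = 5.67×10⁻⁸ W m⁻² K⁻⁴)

Flux at 6.22 AU: S = 1366/6.22² = 35.3 W m⁻².
From T_eq⁴ = S(1−A)/(4σ): 1−A = 4σT_eq⁴/S.
1−A = 4 × 5.67×10⁻⁸ × (64.0)⁴ / 35.3 = 0.108.

A ≈ 0.89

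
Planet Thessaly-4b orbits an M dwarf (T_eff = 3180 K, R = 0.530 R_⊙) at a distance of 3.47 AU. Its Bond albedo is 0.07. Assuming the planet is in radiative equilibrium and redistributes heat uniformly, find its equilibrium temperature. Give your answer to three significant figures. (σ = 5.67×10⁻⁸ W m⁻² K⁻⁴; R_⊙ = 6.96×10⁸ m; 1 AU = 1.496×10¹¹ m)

R_⋆ = 0.530 × 6.96×10⁸ = 3.69×10⁸ m.
d = 3.47 AU = 5.19×10¹¹ m.
L = 4πR_⋆²σT_⋆⁴ = 4π(3.69×10⁸)² × 5.67×10⁻⁸ × (3180)⁴ = 9.91×10²⁴ W.
S = L/(4πd²) = 2.93 W m⁻².
Energy balance: absorbed = emitted ⇒ πR²·S(1−A) = 4πR²·σT_eq⁴, so T_eq⁴ = S(1−A)/(4σ).
T_eq = [2.93 × 0.93 / (4 × 5.67×10⁻⁸)]^(1/4) = (1.20×10⁷)^(1/4) = 58.9 K.

T_eq ≈ 58.9 K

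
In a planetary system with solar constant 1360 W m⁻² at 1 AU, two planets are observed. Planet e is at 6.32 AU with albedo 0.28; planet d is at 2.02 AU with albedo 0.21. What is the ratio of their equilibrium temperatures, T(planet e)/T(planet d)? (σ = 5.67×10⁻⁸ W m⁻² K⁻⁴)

T_eq = [S₀(1−A)/(4σd²)]^(1/4), so T ∝ (1−A)^(1/4) / √d.
T₁ = [1360×0.72/(4×5.67×10⁻⁸×6.32²)]^(1/4) = 101.96 K.
T₂ = [1360×0.79/(4×5.67×10⁻⁸×2.02²)]^(1/4) = 184.59 K.

T₁/T₂ ≈ 0.552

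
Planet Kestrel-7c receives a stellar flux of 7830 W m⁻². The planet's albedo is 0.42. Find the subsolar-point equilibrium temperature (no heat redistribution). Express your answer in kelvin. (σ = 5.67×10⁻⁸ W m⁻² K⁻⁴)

T_ss ≈ 532 K

At the subsolar point the surface absorbs S(1−A) and emits σT⁴ per unit area — no factor of 4, since only the local patch is in balance.
T = [7830 × 0.58 / 5.67×10⁻⁸]^(1/4) = (8.01×10¹⁰)^(1/4) = 532 K.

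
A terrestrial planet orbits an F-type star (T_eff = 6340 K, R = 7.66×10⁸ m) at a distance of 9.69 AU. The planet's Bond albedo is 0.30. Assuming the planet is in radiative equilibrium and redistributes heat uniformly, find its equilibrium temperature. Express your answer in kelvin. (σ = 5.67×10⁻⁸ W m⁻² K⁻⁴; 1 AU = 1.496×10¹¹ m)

T_eq ≈ 94.3 K

d = 9.69 AU = 1.45×10¹² m.
L = 4πR_⋆²σT_⋆⁴ = 4π(7.66×10⁸)² × 5.67×10⁻⁸ × (6340)⁴ = 6.75×10²⁶ W.
S = L/(4πd²) = 25.6 W m⁻².
Energy balance: absorbed = emitted ⇒ πR²·S(1−A) = 4πR²·σT_eq⁴, so T_eq⁴ = S(1−A)/(4σ).
T_eq = [25.6 × 0.70 / (4 × 5.67×10⁻⁸)]^(1/4) = (7.89×10⁷)^(1/4) = 94.3 K.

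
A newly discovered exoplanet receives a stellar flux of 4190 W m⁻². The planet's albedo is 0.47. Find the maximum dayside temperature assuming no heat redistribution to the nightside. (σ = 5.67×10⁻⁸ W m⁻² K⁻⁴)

T_ss ≈ 445 K

With no redistribution each surface element balances locally: S(1−A) = σT⁴.
T = [4190 × 0.53 / 5.67×10⁻⁸]^(1/4) = (3.92×10¹⁰)^(1/4) = 445 K.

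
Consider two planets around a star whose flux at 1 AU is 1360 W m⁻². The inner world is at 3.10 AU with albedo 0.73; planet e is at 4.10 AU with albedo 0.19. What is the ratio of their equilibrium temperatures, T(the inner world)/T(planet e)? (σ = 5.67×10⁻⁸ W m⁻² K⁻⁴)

T_eq = [S₀(1−A)/(4σd²)]^(1/4), so T ∝ (1−A)^(1/4) / √d.
T₁ = [1360×0.27/(4×5.67×10⁻⁸×3.10²)]^(1/4) = 113.93 K.
T₂ = [1360×0.81/(4×5.67×10⁻⁸×4.10²)]^(1/4) = 130.38 K.

T₁/T₂ ≈ 0.874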